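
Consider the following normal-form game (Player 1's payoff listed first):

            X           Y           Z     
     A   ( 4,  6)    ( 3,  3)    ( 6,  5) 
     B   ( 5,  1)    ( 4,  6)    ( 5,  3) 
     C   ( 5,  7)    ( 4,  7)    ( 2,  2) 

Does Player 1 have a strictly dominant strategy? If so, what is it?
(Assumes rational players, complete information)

No strictly dominant strategy exists for Player 1

Work:
A strategy strictly dominates another if it gives a strictly higher payoff against every opponent action. Compare each pair of P1's strategies column-by-column:
  A vs B: [4 vs 5, 3 vs 4, 6 vs 5] → A does not strictly dominate B (column X: 4 ≤ 5)
  A vs C: [4 vs 5, 3 vs 4, 6 vs 2] → A does not strictly dominate C (column X: 4 ≤ 5)
  B vs A: [5 vs 4, 4 vs 3, 5 vs 6] → B does not strictly dominate A (column Z: 5 ≤ 6)
  B vs C: [5 vs 5, 4 vs 4, 5 vs 2] → B does not strictly dominate C (column X: 5 ≤ 5)
  C vs A: [5 vs 4, 4 vs 3, 2 vs 6] → C does not strictly dominate A (column Z: 2 ≤ 6)
  C vs B: [5 vs 5, 4 vs 4, 2 vs 5] → C does not strictly dominate B (column X: 5 ≤ 5)
No single strategy strictly dominates all others → no strictly dominant strategy.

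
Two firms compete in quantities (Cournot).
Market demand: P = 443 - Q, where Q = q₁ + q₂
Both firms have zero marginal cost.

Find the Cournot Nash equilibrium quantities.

q₁* = q₂* = 147.67; P* = 147.67

Work:
Profit: π_i = P·q_i = (a - q_i - q_j)·q_i
FOC: ∂π_i/∂q_i = a - 2q_i - q_j = 0
Reaction function: q_i = (443 - q_j)/2
Symmetry: q* = 443/3 = 147.67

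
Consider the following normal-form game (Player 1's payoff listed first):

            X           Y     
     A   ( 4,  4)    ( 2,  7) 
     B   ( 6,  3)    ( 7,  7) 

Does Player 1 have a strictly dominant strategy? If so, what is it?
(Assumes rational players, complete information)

Yes, Player 1's strictly dominant strategy is B

Work:
A strategy strictly dominates another if it gives a strictly higher payoff against every opponent action. Compare each pair of P1's strategies column-by-column:
  A vs B: [4 vs 6, 2 vs 7] → A does not strictly dominate B (column X: 4 ≤ 6)
  B vs A: [6 vs 4, 7 vs 2] → B strictly dominates A
B strictly dominates every other strategy → strictly dominant.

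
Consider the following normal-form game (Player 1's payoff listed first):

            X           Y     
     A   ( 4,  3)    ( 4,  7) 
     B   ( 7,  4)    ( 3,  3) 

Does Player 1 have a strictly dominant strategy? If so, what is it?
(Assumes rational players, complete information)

No strictly dominant strategy exists for Player 1

Work:
A strategy strictly dominates another if it gives a strictly higher payoff against every opponent action. Compare each pair of P1's strategies column-by-column:
  A vs B: [4 vs 7, 4 vs 3] → A does not strictly dominate B (column X: 4 ≤ 7)
  B vs A: [7 vs 4, 3 vs 4] → B does not strictly dominate A (column Y: 3 ≤ 4)
No single strategy strictly dominates all others → no strictly dominant strategy.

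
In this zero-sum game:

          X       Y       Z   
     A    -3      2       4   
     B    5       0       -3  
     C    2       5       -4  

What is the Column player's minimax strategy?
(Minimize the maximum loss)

Column should play Z, value = 4

Work:
Column player minimizes Row's maximum payoff:
Column X: max payoff to Row = 5
Column Y: max payoff to Row = 5
Column Z: max payoff to Row = 4
Minimum is 4, achieved by column Z.
Minimax strategy: Z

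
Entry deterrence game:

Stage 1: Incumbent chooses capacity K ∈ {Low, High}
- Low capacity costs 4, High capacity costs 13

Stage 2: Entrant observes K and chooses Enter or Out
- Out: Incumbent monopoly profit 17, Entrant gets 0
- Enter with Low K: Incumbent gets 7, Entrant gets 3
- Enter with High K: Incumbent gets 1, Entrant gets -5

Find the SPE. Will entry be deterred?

SPE: (High, Enter|Low, Out|High); Entry deterred. Incumbent net profit = 4

Work:
After Low K: Entrant enters (3 > 0)
After High K: Entrant stays out (-5 < 0)
Incumbent: Low → 7−4=3, High → 17−13=4
Incumbent chooses High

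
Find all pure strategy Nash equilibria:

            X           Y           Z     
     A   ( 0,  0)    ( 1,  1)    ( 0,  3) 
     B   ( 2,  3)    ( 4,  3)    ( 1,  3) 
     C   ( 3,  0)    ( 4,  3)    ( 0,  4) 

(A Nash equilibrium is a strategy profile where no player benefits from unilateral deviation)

Nash equilibrium: (B, Y), (B, Z)

Work:
Best responses:
  P1 vs X: payoffs [0, 2, 3] → best response C (payoff 3)
  P1 vs Y: payoffs [1, 4, 4] → best response B/C (payoff 4)
  P1 vs Z: payoffs [0, 1, 0] → best response B (payoff 1)
  P2 vs A: payoffs [0, 1, 3] → best response Z (payoff 3)
  P2 vs B: payoffs [3, 3, 3] → best response X/Y/Z (payoff 3)
  P2 vs C: payoffs [0, 3, 4] → best response Z (payoff 4)
Mutual best responses: (B,Y), (B,Z) → Nash equilibria.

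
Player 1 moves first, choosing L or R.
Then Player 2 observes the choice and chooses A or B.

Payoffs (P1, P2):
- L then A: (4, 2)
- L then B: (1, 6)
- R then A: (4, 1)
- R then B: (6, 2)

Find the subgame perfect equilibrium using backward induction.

P1 plays R, P2 plays B after L and B after R; Payoff (6, 2)

Work:
Backward induction:
After L: P2 chooses B → P1 gets 1
After R: P2 chooses B → P1 gets 6
P1 chooses R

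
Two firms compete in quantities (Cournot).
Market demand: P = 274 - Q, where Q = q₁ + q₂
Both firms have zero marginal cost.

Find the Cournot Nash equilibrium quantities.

q₁* = q₂* = 91.33; P* = 91.33

Work:
Profit: π_i = P·q_i = (a - q_i - q_j)·q_i
FOC: ∂π_i/∂q_i = a - 2q_i - q_j = 0
Reaction function: q_i = (274 - q_j)/2
Symmetry: q* = 274/3 = 91.33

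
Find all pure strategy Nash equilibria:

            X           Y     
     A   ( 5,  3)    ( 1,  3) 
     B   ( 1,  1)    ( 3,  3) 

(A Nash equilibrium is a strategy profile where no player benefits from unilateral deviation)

Nash equilibrium: (A, X), (B, Y)

Work:
Best responses:
  P1 vs X: payoffs [5, 1] → best response A (payoff 5)
  P1 vs Y: payoffs [1, 3] → best response B (payoff 3)
  P2 vs A: payoffs [3, 3] → best response X/Y (payoff 3)
  P2 vs B: payoffs [1, 3] → best response Y (payoff 3)
Mutual best responses: (A,X), (B,Y) → Nash equilibria.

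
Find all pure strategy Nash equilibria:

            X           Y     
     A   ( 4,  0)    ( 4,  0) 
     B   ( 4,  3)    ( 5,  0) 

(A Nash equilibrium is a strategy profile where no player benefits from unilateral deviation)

Nash equilibrium: (A, X), (B, X)

Work:
Best responses:
  P1 vs X: payoffs [4, 4] → best response A/B (payoff 4)
  P1 vs Y: payoffs [4, 5] → best response B (payoff 5)
  P2 vs A: payoffs [0, 0] → best response X/Y (payoff 0)
  P2 vs B: payoffs [3, 0] → best response X (payoff 3)
Mutual best responses: (A,X), (B,X) → Nash equilibria.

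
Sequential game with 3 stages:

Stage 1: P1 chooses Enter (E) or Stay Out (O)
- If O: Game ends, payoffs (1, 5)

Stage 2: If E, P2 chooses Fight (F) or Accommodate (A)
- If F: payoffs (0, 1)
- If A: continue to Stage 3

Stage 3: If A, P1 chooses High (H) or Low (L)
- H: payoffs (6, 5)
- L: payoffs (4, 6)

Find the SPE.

SPE: (E, A, H); Outcome (6, 5)

Work:
Stage 3: P1 chooses H (6 vs 4)
Stage 2: P2: F->1, A->5 (anticipating H). Choose A
Stage 1: P1: O->1, E->6 (anticipating A, H). Choose E
SPE path: E -> A -> H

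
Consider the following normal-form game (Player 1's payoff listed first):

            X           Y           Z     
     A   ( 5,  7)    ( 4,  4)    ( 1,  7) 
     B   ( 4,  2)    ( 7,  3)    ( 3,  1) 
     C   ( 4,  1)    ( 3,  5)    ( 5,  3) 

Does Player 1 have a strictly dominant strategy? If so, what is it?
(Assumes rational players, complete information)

No strictly dominant strategy exists for Player 1

Work:
A strategy strictly dominates another if it gives a strictly higher payoff against every opponent action. Compare each pair of P1's strategies column-by-column:
  A vs B: [5 vs 4, 4 vs 7, 1 vs 3] → A does not strictly dominate B (column Y: 4 ≤ 7)
  A vs C: [5 vs 4, 4 vs 3, 1 vs 5] → A does not strictly dominate C (column Z: 1 ≤ 5)
  B vs A: [4 vs 5, 7 vs 4, 3 vs 1] → B does not strictly dominate A (column X: 4 ≤ 5)
  B vs C: [4 vs 4, 7 vs 3, 3 vs 5] → B does not strictly dominate C (column X: 4 ≤ 4)
  C vs A: [4 vs 5, 3 vs 4, 5 vs 1] → C does not strictly dominate A (column X: 4 ≤ 5)
  C vs B: [4 vs 4, 3 vs 7, 5 vs 3] → C does not strictly dominate B (column X: 4 ≤ 4)
No single strategy strictly dominates all others → no strictly dominant strategy.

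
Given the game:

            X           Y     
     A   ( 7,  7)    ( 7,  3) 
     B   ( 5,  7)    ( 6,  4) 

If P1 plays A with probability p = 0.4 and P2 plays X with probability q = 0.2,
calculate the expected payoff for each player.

E[P1] = 6.28, E[P2] = 4.28

Work:
E[P1] = p·q·π₁(A,X) + p·(1-q)·π₁(A,Y) + (1-p)·q·π₁(B,X) + (1-p)·(1-q)·π₁(B,Y)
= 0.4·0.2·7 + 0.4·0.8·7 + 0.6·0.2·5 + 0.6·0.8·6
= 6.28

E[P2] = 4.28 (similar calculation)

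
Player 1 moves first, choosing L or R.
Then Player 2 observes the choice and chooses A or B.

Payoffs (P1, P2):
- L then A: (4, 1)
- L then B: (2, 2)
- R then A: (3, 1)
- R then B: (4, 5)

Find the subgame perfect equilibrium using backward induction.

P1 plays R, P2 plays B after L and B after R; Payoff (4, 5)

Work:
Backward induction:
After L: P2 chooses B → P1 gets 2
After R: P2 chooses B → P1 gets 4
P1 chooses R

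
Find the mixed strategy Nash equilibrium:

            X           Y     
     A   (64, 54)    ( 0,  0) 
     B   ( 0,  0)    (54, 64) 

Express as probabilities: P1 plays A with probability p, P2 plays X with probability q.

p = 0.5424, q = 0.4576

Work:
Find probabilities that make opponent indifferent:
P2 chooses q to make P1 indifferent between A and B
P1 chooses p to make P2 indifferent between X and Y
Mixed NE: P1 plays (A: 0.5424, B: 0.4576), P2 plays (X: 0.4576, Y: 0.5424)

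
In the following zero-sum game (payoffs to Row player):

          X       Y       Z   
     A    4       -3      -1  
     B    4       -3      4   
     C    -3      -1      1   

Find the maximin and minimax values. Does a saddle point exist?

Maximin = -3, Minimax = -1, Saddle: False

Work:
Row minimums: [-3, -3, -3] → maximin = -3
Column maximums: [4, -1, 4] → minimax = -1
No saddle point (maximin ≠ minimax). Mixed strategy needed.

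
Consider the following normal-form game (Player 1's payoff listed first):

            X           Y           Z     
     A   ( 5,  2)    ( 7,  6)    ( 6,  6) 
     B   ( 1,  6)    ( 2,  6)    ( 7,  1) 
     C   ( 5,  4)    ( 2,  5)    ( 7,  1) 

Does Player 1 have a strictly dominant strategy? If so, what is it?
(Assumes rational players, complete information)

No strictly dominant strategy exists for Player 1

Work:
A strategy strictly dominates another if it gives a strictly higher payoff against every opponent action. Compare each pair of P1's strategies column-by-column:
  A vs B: [5 vs 1, 7 vs 2, 6 vs 7] → A does not strictly dominate B (column Z: 6 ≤ 7)
  A vs C: [5 vs 5, 7 vs 2, 6 vs 7] → A does not strictly dominate C (column X: 5 ≤ 5)
  B vs A: [1 vs 5, 2 vs 7, 7 vs 6] → B does not strictly dominate A (column X: 1 ≤ 5)
  B vs C: [1 vs 5, 2 vs 2, 7 vs 7] → B does not strictly dominate C (column X: 1 ≤ 5)
  C vs A: [5 vs 5, 2 vs 7, 7 vs 6] → C does not strictly dominate A (column X: 5 ≤ 5)
  C vs B: [5 vs 1, 2 vs 2, 7 vs 7] → C does not strictly dominate B (column Y: 2 ≤ 2)
No single strategy strictly dominates all others → no strictly dominant strategy.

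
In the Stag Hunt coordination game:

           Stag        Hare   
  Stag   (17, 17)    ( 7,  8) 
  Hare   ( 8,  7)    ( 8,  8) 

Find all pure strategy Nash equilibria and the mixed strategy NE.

Pure NE: (Stag, Stag) and (Hare, Hare); Mixed NE: p = 0.1, q = 0.1

Work:
Check pure NE:
(Stag, Stag): (17, 17) - no unilateral deviation beneficial
(Hare, Hare): (8, 8) - no unilateral deviation beneficial
Mixed NE: P1 plays Stag with p = 0.1, P2 plays Stag with q = 0.1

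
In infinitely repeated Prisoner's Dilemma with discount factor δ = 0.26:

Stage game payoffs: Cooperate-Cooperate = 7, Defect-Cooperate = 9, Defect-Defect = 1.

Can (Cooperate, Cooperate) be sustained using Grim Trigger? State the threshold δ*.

δ* = 0.25; since δ = 0.26 ≥ 0.25, cooperation can be sustained

Work:
For Grim Trigger:
Cooperate forever: 7/(1-δ)
Defect then punished: 9 + 1·δ/(1-δ)
Need: 7/(1-δ) ≥ 9 + 1·δ/(1-δ)
Solving: δ ≥ (T-R)/(T-P) = (9-7)/(9-1) = 0.25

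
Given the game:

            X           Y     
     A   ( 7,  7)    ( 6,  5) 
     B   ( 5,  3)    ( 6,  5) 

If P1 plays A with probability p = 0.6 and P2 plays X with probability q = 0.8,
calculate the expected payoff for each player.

E[P1] = 6.16, E[P2] = 5.32

Work:
E[P1] = p·q·π₁(A,X) + p·(1-q)·π₁(A,Y) + (1-p)·q·π₁(B,X) + (1-p)·(1-q)·π₁(B,Y)
= 0.6·0.8·7 + 0.6·0.2·6 + 0.4·0.8·5 + 0.4·0.2·6
= 6.16

E[P2] = 5.32 (similar calculation)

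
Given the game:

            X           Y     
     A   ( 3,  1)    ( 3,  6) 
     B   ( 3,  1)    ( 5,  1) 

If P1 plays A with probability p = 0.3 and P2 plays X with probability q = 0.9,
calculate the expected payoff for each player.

E[P1] = 3.14, E[P2] = 1.15

Work:
E[P1] = p·q·π₁(A,X) + p·(1-q)·π₁(A,Y) + (1-p)·q·π₁(B,X) + (1-p)·(1-q)·π₁(B,Y)
= 0.3·0.9·3 + 0.3·0.1·3 + 0.7·0.9·3 + 0.7·0.1·5
= 3.14

E[P2] = 1.15 (similar calculation)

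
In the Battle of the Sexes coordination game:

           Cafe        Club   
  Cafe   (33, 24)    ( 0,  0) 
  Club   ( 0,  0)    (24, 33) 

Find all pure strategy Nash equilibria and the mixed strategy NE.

Pure NE: (Cafe, Cafe) and (Club, Club); Mixed NE: p = 0.5789, q = 0.4211

Work:
Check pure NE:
(Cafe, Cafe): (33, 24) - no unilateral deviation beneficial
(Club, Club): (24, 33) - no unilateral deviation beneficial
Mixed NE: P1 plays Cafe with p = 0.5789, P2 plays Cafe with q = 0.4211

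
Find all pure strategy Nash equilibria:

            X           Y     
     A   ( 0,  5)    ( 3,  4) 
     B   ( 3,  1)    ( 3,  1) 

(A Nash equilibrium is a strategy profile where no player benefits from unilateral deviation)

Nash equilibrium: (B, X), (B, Y)

Work:
Best responses:
  P1 vs X: payoffs [0, 3] → best response B (payoff 3)
  P1 vs Y: payoffs [3, 3] → best response A/B (payoff 3)
  P2 vs A: payoffs [5, 4] → best response X (payoff 5)
  P2 vs B: payoffs [1, 1] → best response X/Y (payoff 1)
Mutual best responses: (B,X), (B,Y) → Nash equilibria.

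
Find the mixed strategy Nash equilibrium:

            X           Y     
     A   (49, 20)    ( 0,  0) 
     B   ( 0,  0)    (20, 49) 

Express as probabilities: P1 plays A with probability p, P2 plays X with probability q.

p = 0.7101, q = 0.2899

Work:
Find probabilities that make opponent indifferent:
P2 chooses q to make P1 indifferent between A and B
P1 chooses p to make P2 indifferent between X and Y
Mixed NE: P1 plays (A: 0.7101, B: 0.2899), P2 plays (X: 0.2899, Y: 0.7101)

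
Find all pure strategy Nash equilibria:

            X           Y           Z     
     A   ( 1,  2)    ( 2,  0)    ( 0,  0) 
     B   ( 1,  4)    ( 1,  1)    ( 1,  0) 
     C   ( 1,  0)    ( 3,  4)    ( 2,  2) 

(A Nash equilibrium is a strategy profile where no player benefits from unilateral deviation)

Nash equilibrium: (A, X), (B, X), (C, Y)

Work:
Best responses:
  P1 vs X: payoffs [1, 1, 1] → best response A/B/C (payoff 1)
  P1 vs Y: payoffs [2, 1, 3] → best response C (payoff 3)
  P1 vs Z: payoffs [0, 1, 2] → best response C (payoff 2)
  P2 vs A: payoffs [2, 0, 0] → best response X (payoff 2)
  P2 vs B: payoffs [4, 1, 0] → best response X (payoff 4)
  P2 vs C: payoffs [0, 4, 2] → best response Y (payoff 4)
Mutual best responses: (A,X), (B,X), (C,Y) → Nash equilibria.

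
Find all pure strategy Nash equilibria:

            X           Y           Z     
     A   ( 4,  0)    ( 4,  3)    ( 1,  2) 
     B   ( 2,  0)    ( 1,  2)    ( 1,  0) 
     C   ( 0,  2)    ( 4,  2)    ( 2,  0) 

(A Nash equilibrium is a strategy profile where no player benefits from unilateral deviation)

Nash equilibrium: (A, Y), (C, Y)

Work:
Best responses:
  P1 vs X: payoffs [4, 2, 0] → best response A (payoff 4)
  P1 vs Y: payoffs [4, 1, 4] → best response A/C (payoff 4)
  P1 vs Z: payoffs [1, 1, 2] → best response C (payoff 2)
  P2 vs A: payoffs [0, 3, 2] → best response Y (payoff 3)
  P2 vs B: payoffs [0, 2, 0] → best response Y (payoff 2)
  P2 vs C: payoffs [2, 2, 0] → best response X/Y (payoff 2)
Mutual best responses: (A,Y), (C,Y) → Nash equilibria.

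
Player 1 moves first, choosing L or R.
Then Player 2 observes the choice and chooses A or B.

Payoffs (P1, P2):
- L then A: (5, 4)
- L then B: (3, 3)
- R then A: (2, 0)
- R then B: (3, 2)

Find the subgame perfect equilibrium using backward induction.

P1 plays L, P2 plays A after L and B after R; Payoff (5, 4)

Work:
Backward induction:
After L: P2 chooses A → P1 gets 5
After R: P2 chooses B → P1 gets 3
P1 chooses L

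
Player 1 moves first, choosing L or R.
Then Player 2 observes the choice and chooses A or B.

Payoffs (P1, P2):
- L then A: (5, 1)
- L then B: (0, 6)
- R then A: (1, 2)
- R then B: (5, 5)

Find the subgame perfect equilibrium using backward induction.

P1 plays R, P2 plays B after L and B after R; Payoff (5, 5)

Work:
Backward induction:
After L: P2 chooses B → P1 gets 0
After R: P2 chooses B → P1 gets 5
P1 chooses R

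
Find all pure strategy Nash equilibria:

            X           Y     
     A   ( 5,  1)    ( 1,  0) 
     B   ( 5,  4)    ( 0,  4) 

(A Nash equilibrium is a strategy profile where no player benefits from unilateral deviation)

Nash equilibrium: (A, X), (B, X)

Work:
Best responses:
  P1 vs X: payoffs [5, 5] → best response A/B (payoff 5)
  P1 vs Y: payoffs [1, 0] → best response A (payoff 1)
  P2 vs A: payoffs [1, 0] → best response X (payoff 1)
  P2 vs B: payoffs [4, 4] → best response X/Y (payoff 4)
Mutual best responses: (A,X), (B,X) → Nash equilibria.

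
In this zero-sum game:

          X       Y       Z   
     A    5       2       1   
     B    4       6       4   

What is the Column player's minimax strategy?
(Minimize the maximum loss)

Column should play Z, value = 4

Work:
Column player minimizes Row's maximum payoff:
Column X: max payoff to Row = 5
Column Y: max payoff to Row = 6
Column Z: max payoff to Row = 4
Minimum is 4, achieved by column Z.
Minimax strategy: Z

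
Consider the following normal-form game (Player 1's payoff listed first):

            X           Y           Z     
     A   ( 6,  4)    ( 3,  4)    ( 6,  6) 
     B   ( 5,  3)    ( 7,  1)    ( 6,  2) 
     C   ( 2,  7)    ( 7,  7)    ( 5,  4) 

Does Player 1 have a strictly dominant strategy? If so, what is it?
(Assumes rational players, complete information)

No strictly dominant strategy exists for Player 1

Work:
A strategy strictly dominates another if it gives a strictly higher payoff against every opponent action. Compare each pair of P1's strategies column-by-column:
  A vs B: [6 vs 5, 3 vs 7, 6 vs 6] → A does not strictly dominate B (column Y: 3 ≤ 7)
  A vs C: [6 vs 2, 3 vs 7, 6 vs 5] → A does not strictly dominate C (column Y: 3 ≤ 7)
  B vs A: [5 vs 6, 7 vs 3, 6 vs 6] → B does not strictly dominate A (column X: 5 ≤ 6)
  B vs C: [5 vs 2, 7 vs 7, 6 vs 5] → B does not strictly dominate C (column Y: 7 ≤ 7)
  C vs A: [2 vs 6, 7 vs 3, 5 vs 6] → C does not strictly dominate A (column X: 2 ≤ 6)
  C vs B: [2 vs 5, 7 vs 7, 5 vs 6] → C does not strictly dominate B (column X: 2 ≤ 5)
No single strategy strictly dominates all others → no strictly dominant strategy.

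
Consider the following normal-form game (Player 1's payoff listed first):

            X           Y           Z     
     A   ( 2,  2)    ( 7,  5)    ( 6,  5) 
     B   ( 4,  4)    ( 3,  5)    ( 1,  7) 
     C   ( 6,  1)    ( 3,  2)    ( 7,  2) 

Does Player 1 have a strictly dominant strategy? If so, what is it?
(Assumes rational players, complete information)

No strictly dominant strategy exists for Player 1

Work:
A strategy strictly dominates another if it gives a strictly higher payoff against every opponent action. Compare each pair of P1's strategies column-by-column:
  A vs B: [2 vs 4, 7 vs 3, 6 vs 1] → A does not strictly dominate B (column X: 2 ≤ 4)
  A vs C: [2 vs 6, 7 vs 3, 6 vs 7] → A does not strictly dominate C (column X: 2 ≤ 6)
  B vs A: [4 vs 2, 3 vs 7, 1 vs 6] → B does not strictly dominate A (column Y: 3 ≤ 7)
  B vs C: [4 vs 6, 3 vs 3, 1 vs 7] → B does not strictly dominate C (column X: 4 ≤ 6)
  C vs A: [6 vs 2, 3 vs 7, 7 vs 6] → C does not strictly dominate A (column Y: 3 ≤ 7)
  C vs B: [6 vs 4, 3 vs 3, 7 vs 1] → C does not strictly dominate B (column Y: 3 ≤ 3)
No single strategy strictly dominates all others → no strictly dominant strategy.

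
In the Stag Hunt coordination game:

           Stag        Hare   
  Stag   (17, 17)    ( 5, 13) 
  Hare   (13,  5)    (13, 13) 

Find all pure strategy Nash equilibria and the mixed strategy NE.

Pure NE: (Stag, Stag) and (Hare, Hare); Mixed NE: p = 0.6667, q = 0.6667

Work:
Check pure NE:
(Stag, Stag): (17, 17) - no unilateral deviation beneficial
(Hare, Hare): (13, 13) - no unilateral deviation beneficial
Mixed NE: P1 plays Stag with p = 0.6667, P2 plays Stag with q = 0.6667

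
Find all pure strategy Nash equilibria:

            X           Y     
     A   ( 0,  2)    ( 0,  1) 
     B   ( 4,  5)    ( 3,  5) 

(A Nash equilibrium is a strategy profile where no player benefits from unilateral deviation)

Nash equilibrium: (B, X), (B, Y)

Work:
Best responses:
  P1 vs X: payoffs [0, 4] → best response B (payoff 4)
  P1 vs Y: payoffs [0, 3] → best response B (payoff 3)
  P2 vs A: payoffs [2, 1] → best response X (payoff 2)
  P2 vs B: payoffs [5, 5] → best response X/Y (payoff 5)
Mutual best responses: (B,X), (B,Y) → Nash equilibria.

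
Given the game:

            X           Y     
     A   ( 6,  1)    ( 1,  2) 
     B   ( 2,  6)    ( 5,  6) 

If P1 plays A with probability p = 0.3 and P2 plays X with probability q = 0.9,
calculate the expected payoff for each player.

E[P1] = 3.26, E[P2] = 4.53

Work:
E[P1] = p·q·π₁(A,X) + p·(1-q)·π₁(A,Y) + (1-p)·q·π₁(B,X) + (1-p)·(1-q)·π₁(B,Y)
= 0.3·0.9·6 + 0.3·0.1·1 + 0.7·0.9·2 + 0.7·0.1·5
= 3.26

E[P2] = 4.53 (similar calculation)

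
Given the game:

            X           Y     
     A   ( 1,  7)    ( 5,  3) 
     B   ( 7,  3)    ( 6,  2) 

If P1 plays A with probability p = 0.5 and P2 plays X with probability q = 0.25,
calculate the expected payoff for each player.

E[P1] = 5.125, E[P2] = 3.125

Work:
E[P1] = p·q·π₁(A,X) + p·(1-q)·π₁(A,Y) + (1-p)·q·π₁(B,X) + (1-p)·(1-q)·π₁(B,Y)
= 0.5·0.25·1 + 0.5·0.75·5 + 0.5·0.25·7 + 0.5·0.75·6
= 5.125

E[P2] = 3.125 (similar calculation)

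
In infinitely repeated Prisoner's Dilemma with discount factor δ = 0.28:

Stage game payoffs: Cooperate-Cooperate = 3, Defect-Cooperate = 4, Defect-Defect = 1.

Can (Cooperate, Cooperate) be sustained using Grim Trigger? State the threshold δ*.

δ* = 0.3333; since δ = 0.28 < 0.3333, cooperation cannot be sustained

Work:
For Grim Trigger:
Cooperate forever: 3/(1-δ)
Defect then punished: 4 + 1·δ/(1-δ)
Need: 3/(1-δ) ≥ 4 + 1·δ/(1-δ)
Solving: δ ≥ (T-R)/(T-P) = (4-3)/(4-1) = 0.3333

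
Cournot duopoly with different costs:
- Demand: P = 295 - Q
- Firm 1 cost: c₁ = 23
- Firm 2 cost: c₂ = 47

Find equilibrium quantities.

q₁* = 98.67, q₂* = 74.67

Work:
Reaction: q₁ = (295 - 23 - q₂)/2
Reaction: q₂ = (295 - 47 - q₁)/2
Solve simultaneously:
q₁* = (295 - 2×23 + 47)/3 = 98.67
q₂* = (295 - 2×47 + 23)/3 = 74.67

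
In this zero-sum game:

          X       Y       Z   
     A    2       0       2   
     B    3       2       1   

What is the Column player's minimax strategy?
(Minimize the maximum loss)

Column should play Y or Z (all achieve the minimum), value = 2

Work:
Column player minimizes Row's maximum payoff:
Column X: max payoff to Row = 3
Column Y: max payoff to Row = 2
Column Z: max payoff to Row = 2
Minimum is 2, achieved by columns Y, Z (tied).
Each of Y or Z is a minimax strategy.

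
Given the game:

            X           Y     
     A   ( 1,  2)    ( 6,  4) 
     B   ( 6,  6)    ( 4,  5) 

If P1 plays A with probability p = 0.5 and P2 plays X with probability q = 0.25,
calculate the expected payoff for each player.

E[P1] = 4.625, E[P2] = 4.375

Work:
E[P1] = p·q·π₁(A,X) + p·(1-q)·π₁(A,Y) + (1-p)·q·π₁(B,X) + (1-p)·(1-q)·π₁(B,Y)
= 0.5·0.25·1 + 0.5·0.75·6 + 0.5·0.25·6 + 0.5·0.75·4
= 4.625

E[P2] = 4.375 (similar calculation)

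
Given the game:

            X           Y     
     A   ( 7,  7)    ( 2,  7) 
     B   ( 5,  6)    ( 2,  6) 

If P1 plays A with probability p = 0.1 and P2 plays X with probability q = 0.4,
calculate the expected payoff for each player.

E[P1] = 3.28, E[P2] = 6.1

Work:
E[P1] = p·q·π₁(A,X) + p·(1-q)·π₁(A,Y) + (1-p)·q·π₁(B,X) + (1-p)·(1-q)·π₁(B,Y)
= 0.1·0.4·7 + 0.1·0.6·2 + 0.9·0.4·5 + 0.9·0.6·2
= 3.28

E[P2] = 6.1 (similar calculation)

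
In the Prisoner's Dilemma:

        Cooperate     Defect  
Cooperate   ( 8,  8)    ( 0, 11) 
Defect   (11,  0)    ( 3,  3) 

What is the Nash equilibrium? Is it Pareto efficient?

(Defect, Defect) is NE; not Pareto efficient

Work:
Defect dominates Cooperate for both players:
If P2 cooperates: Defect (11) > Cooperate (8)
If P2 defects: Defect (3) > Cooperate (0)
NE: (Defect, Defect) with payoff (3, 3)
But (Cooperate, Cooperate) = (8, 8) Pareto dominates (3, 3)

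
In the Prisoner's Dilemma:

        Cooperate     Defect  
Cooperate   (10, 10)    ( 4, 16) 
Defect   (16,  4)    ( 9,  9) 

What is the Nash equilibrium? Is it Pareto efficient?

(Defect, Defect) is NE; not Pareto efficient

Work:
Defect dominates Cooperate for both players:
If P2 cooperates: Defect (16) > Cooperate (10)
If P2 defects: Defect (9) > Cooperate (4)
NE: (Defect, Defect) with payoff (9, 9)
But (Cooperate, Cooperate) = (10, 10) Pareto dominates (9, 9)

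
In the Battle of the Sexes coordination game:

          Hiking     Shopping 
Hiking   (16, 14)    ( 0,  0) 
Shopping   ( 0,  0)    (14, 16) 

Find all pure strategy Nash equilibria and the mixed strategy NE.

Pure NE: (Hiking, Hiking) and (Shopping, Shopping); Mixed NE: p = 0.5333, q = 0.4667

Work:
Check pure NE:
(Hiking, Hiking): (16, 14) - no unilateral deviation beneficial
(Shopping, Shopping): (14, 16) - no unilateral deviation beneficial
Mixed NE: P1 plays Hiking with p = 0.5333, P2 plays Hiking with q = 0.4667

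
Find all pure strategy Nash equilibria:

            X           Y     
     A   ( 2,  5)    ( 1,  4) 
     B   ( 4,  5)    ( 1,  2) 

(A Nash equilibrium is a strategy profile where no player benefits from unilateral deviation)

Nash equilibrium: (B, X)

Work:
Best responses:
  P1 vs X: payoffs [2, 4] → best response B (payoff 4)
  P1 vs Y: payoffs [1, 1] → best response A/B (payoff 1)
  P2 vs A: payoffs [5, 4] → best response X (payoff 5)
  P2 vs B: payoffs [5, 2] → best response X (payoff 5)
Mutual best responses: (B,X) → Nash equilibria.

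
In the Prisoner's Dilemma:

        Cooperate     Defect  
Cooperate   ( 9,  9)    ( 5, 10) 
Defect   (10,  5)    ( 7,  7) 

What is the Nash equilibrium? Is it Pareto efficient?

(Defect, Defect) is NE; not Pareto efficient

Work:
Defect dominates Cooperate for both players:
If P2 cooperates: Defect (10) > Cooperate (9)
If P2 defects: Defect (7) > Cooperate (5)
NE: (Defect, Defect) with payoff (7, 7)
But (Cooperate, Cooperate) = (9, 9) Pareto dominates (7, 7)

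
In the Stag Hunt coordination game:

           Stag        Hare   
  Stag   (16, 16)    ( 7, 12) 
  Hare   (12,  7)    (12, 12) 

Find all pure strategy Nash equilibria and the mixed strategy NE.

Pure NE: (Stag, Stag) and (Hare, Hare); Mixed NE: p = 0.5556, q = 0.5556

Work:
Check pure NE:
(Stag, Stag): (16, 16) - no unilateral deviation beneficial
(Hare, Hare): (12, 12) - no unilateral deviation beneficial
Mixed NE: P1 plays Stag with p = 0.5556, P2 plays Stag with q = 0.5556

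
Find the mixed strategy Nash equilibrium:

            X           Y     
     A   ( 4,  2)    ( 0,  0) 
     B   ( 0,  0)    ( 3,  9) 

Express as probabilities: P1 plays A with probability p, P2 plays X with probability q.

p = 0.8182, q = 0.4286

Work:
Find probabilities that make opponent indifferent:
P2 chooses q to make P1 indifferent between A and B
P1 chooses p to make P2 indifferent between X and Y
Mixed NE: P1 plays (A: 0.8182, B: 0.1818), P2 plays (X: 0.4286, Y: 0.5714)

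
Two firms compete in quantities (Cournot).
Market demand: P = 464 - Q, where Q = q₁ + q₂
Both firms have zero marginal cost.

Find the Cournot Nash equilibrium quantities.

q₁* = q₂* = 154.67; P* = 154.67

Work:
Profit: π_i = P·q_i = (a - q_i - q_j)·q_i
FOC: ∂π_i/∂q_i = a - 2q_i - q_j = 0
Reaction function: q_i = (464 - q_j)/2
Symmetry: q* = 464/3 = 154.67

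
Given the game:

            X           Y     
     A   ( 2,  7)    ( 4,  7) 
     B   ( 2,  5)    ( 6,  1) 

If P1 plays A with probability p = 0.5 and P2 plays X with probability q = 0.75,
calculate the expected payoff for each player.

E[P1] = 2.75, E[P2] = 5.5

Work:
E[P1] = p·q·π₁(A,X) + p·(1-q)·π₁(A,Y) + (1-p)·q·π₁(B,X) + (1-p)·(1-q)·π₁(B,Y)
= 0.5·0.75·2 + 0.5·0.25·4 + 0.5·0.75·2 + 0.5·0.25·6
= 2.75

E[P2] = 5.5 (similar calculation)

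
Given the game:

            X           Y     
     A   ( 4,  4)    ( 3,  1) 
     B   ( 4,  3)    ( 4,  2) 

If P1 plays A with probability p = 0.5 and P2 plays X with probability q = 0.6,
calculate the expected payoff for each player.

E[P1] = 3.8, E[P2] = 2.7

Work:
E[P1] = p·q·π₁(A,X) + p·(1-q)·π₁(A,Y) + (1-p)·q·π₁(B,X) + (1-p)·(1-q)·π₁(B,Y)
= 0.5·0.6·4 + 0.5·0.4·3 + 0.5·0.6·4 + 0.5·0.4·4
= 3.8

E[P2] = 2.7 (similar calculation)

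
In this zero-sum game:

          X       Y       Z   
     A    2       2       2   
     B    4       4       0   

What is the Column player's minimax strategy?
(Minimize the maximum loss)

Column should play Z, value = 2

Work:
Column player minimizes Row's maximum payoff:
Column X: max payoff to Row = 4
Column Y: max payoff to Row = 4
Column Z: max payoff to Row = 2
Minimum is 2, achieved by column Z.
Minimax strategy: Z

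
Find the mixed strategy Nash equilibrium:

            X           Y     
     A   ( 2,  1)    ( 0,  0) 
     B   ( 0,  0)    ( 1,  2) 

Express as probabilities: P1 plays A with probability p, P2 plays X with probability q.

p = 0.6667, q = 0.3333

Work:
Find probabilities that make opponent indifferent:
P2 chooses q to make P1 indifferent between A and B
P1 chooses p to make P2 indifferent between X and Y
Mixed NE: P1 plays (A: 0.6667, B: 0.3333), P2 plays (X: 0.3333, Y: 0.6667)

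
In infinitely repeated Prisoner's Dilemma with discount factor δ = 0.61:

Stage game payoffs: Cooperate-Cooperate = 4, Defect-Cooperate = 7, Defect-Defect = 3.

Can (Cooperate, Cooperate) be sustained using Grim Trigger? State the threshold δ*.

δ* = 0.75; since δ = 0.61 < 0.75, cooperation cannot be sustained

Work:
For Grim Trigger:
Cooperate forever: 4/(1-δ)
Defect then punished: 7 + 3·δ/(1-δ)
Need: 4/(1-δ) ≥ 7 + 3·δ/(1-δ)
Solving: δ ≥ (T-R)/(T-P) = (7-4)/(7-3) = 0.75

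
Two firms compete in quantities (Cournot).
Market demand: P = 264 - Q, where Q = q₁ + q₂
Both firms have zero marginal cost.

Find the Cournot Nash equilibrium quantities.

q₁* = q₂* = 88.0; P* = 88.0

Work:
Profit: π_i = P·q_i = (a - q_i - q_j)·q_i
FOC: ∂π_i/∂q_i = a - 2q_i - q_j = 0
Reaction function: q_i = (264 - q_j)/2
Symmetry: q* = 264/3 = 88.0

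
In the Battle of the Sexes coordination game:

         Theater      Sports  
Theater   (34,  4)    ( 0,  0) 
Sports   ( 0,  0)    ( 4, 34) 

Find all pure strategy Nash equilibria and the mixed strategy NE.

Pure NE: (Theater, Theater) and (Sports, Sports); Mixed NE: p = 0.8947, q = 0.1053

Work:
Check pure NE:
(Theater, Theater): (34, 4) - no unilateral deviation beneficial
(Sports, Sports): (4, 34) - no unilateral deviation beneficial
Mixed NE: P1 plays Theater with p = 0.8947, P2 plays Theater with q = 0.1053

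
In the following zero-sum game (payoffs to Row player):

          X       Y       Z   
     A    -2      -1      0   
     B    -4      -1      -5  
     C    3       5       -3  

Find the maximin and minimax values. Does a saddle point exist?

Maximin = -2, Minimax = 0, Saddle: False

Work:
Row minimums: [-2, -5, -3] → maximin = -2
Column maximums: [3, 5, 0] → minimax = 0
No saddle point (maximin ≠ minimax). Mixed strategy needed.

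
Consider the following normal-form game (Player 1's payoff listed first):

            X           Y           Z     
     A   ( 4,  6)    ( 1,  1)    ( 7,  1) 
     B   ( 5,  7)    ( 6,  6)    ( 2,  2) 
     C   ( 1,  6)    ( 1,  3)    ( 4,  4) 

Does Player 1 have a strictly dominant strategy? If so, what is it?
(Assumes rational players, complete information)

No strictly dominant strategy exists for Player 1

Work:
A strategy strictly dominates another if it gives a strictly higher payoff against every opponent action. Compare each pair of P1's strategies column-by-column:
  A vs B: [4 vs 5, 1 vs 6, 7 vs 2] → A does not strictly dominate B (column X: 4 ≤ 5)
  A vs C: [4 vs 1, 1 vs 1, 7 vs 4] → A does not strictly dominate C (column Y: 1 ≤ 1)
  B vs A: [5 vs 4, 6 vs 1, 2 vs 7] → B does not strictly dominate A (column Z: 2 ≤ 7)
  B vs C: [5 vs 1, 6 vs 1, 2 vs 4] → B does not strictly dominate C (column Z: 2 ≤ 4)
  C vs A: [1 vs 4, 1 vs 1, 4 vs 7] → C does not strictly dominate A (column X: 1 ≤ 4)
  C vs B: [1 vs 5, 1 vs 6, 4 vs 2] → C does not strictly dominate B (column X: 1 ≤ 5)
No single strategy strictly dominates all others → no strictly dominant strategy.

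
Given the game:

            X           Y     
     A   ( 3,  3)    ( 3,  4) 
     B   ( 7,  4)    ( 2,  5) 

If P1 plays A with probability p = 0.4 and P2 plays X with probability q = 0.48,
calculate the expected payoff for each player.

E[P1] = 3.84, E[P2] = 4.12

Work:
E[P1] = p·q·π₁(A,X) + p·(1-q)·π₁(A,Y) + (1-p)·q·π₁(B,X) + (1-p)·(1-q)·π₁(B,Y)
= 0.4·0.48·3 + 0.4·0.52·3 + 0.6·0.48·7 + 0.6·0.52·2
= 3.84

E[P2] = 4.12 (similar calculation)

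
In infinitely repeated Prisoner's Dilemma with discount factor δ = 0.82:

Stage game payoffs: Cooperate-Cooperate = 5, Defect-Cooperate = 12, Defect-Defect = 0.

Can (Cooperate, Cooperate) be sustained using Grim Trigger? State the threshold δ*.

δ* = 0.5833; since δ = 0.82 ≥ 0.5833, cooperation can be sustained

Work:
For Grim Trigger:
Cooperate forever: 5/(1-δ)
Defect then punished: 12 + 0·δ/(1-δ)
Need: 5/(1-δ) ≥ 12 + 0·δ/(1-δ)
Solving: δ ≥ (T-R)/(T-P) = (12-5)/(12-0) = 0.5833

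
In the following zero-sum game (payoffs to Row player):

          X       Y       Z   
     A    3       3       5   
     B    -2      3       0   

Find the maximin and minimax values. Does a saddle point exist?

Maximin = 3, Minimax = 3, Saddle: True

Work:
Row minimums: [3, -2] → maximin = 3
Column maximums: [3, 3, 5] → minimax = 3
Saddle point exists! Game value = 3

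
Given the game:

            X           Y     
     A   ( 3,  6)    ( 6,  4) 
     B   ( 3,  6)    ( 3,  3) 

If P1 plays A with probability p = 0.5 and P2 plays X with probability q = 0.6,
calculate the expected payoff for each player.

E[P1] = 3.6, E[P2] = 5.0

Work:
E[P1] = p·q·π₁(A,X) + p·(1-q)·π₁(A,Y) + (1-p)·q·π₁(B,X) + (1-p)·(1-q)·π₁(B,Y)
= 0.5·0.6·3 + 0.5·0.4·6 + 0.5·0.6·3 + 0.5·0.4·3
= 3.6

E[P2] = 5.0 (similar calculation)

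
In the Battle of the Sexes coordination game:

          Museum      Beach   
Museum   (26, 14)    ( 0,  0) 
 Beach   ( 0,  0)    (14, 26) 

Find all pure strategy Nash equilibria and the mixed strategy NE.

Pure NE: (Museum, Museum) and (Beach, Beach); Mixed NE: p = 0.65, q = 0.35

Work:
Check pure NE:
(Museum, Museum): (26, 14) - no unilateral deviation beneficial
(Beach, Beach): (14, 26) - no unilateral deviation beneficial
Mixed NE: P1 plays Museum with p = 0.65, P2 plays Museum with q = 0.35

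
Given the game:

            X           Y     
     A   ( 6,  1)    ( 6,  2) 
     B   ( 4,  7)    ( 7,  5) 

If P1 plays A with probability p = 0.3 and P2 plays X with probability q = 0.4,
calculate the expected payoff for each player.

E[P1] = 5.86, E[P2] = 4.54

Work:
E[P1] = p·q·π₁(A,X) + p·(1-q)·π₁(A,Y) + (1-p)·q·π₁(B,X) + (1-p)·(1-q)·π₁(B,Y)
= 0.3·0.4·6 + 0.3·0.6·6 + 0.7·0.4·4 + 0.7·0.6·7
= 5.86

E[P2] = 4.54 (similar calculation)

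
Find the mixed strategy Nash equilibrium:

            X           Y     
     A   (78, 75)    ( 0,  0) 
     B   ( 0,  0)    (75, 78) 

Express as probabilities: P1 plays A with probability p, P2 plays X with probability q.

p = 0.5098, q = 0.4902

Work:
Find probabilities that make opponent indifferent:
P2 chooses q to make P1 indifferent between A and B
P1 chooses p to make P2 indifferent between X and Y
Mixed NE: P1 plays (A: 0.5098, B: 0.4902), P2 plays (X: 0.4902, Y: 0.5098)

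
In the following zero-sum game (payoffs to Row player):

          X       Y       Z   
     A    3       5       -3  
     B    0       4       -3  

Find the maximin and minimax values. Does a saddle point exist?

Maximin = -3, Minimax = -3, Saddle: True

Work:
Row minimums: [-3, -3] → maximin = -3
Column maximums: [3, 5, -3] → minimax = -3
Saddle point exists! Game value = -3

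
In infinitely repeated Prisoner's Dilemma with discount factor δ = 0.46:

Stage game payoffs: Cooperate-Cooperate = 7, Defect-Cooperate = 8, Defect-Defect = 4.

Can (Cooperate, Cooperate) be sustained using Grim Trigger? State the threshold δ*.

δ* = 0.25; since δ = 0.46 ≥ 0.25, cooperation can be sustained

Work:
For Grim Trigger:
Cooperate forever: 7/(1-δ)
Defect then punished: 8 + 4·δ/(1-δ)
Need: 7/(1-δ) ≥ 8 + 4·δ/(1-δ)
Solving: δ ≥ (T-R)/(T-P) = (8-7)/(8-4) = 0.25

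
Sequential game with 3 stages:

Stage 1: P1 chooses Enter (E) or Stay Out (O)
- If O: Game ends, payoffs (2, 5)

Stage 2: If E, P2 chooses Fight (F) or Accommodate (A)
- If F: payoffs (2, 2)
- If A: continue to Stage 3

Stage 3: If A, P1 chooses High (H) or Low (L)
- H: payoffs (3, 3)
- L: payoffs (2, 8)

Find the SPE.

SPE: (E, A, H); Outcome (3, 3)

Work:
Stage 3: P1 chooses H (3 vs 2)
Stage 2: P2: F->2, A->3 (anticipating H). Choose A
Stage 1: P1: O->2, E->3 (anticipating A, H). Choose E
SPE path: E -> A -> H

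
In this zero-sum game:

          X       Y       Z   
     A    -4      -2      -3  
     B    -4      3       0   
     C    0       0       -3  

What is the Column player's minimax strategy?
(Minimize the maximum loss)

Column should play X or Z (all achieve the minimum), value = 0

Work:
Column player minimizes Row's maximum payoff:
Column X: max payoff to Row = 0
Column Y: max payoff to Row = 3
Column Z: max payoff to Row = 0
Minimum is 0, achieved by columns X, Z (tied).
Each of X or Z is a minimax strategy.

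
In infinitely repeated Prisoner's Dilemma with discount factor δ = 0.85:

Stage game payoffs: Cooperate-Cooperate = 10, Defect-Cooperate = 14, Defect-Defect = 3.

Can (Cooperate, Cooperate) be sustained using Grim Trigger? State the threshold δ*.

δ* = 0.3636; since δ = 0.85 ≥ 0.3636, cooperation can be sustained

Work:
For Grim Trigger:
Cooperate forever: 10/(1-δ)
Defect then punished: 14 + 3·δ/(1-δ)
Need: 10/(1-δ) ≥ 14 + 3·δ/(1-δ)
Solving: δ ≥ (T-R)/(T-P) = (14-10)/(14-3) = 0.3636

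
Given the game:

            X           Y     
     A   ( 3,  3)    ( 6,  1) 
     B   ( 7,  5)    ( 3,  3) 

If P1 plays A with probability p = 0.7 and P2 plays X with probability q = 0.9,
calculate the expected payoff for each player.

E[P1] = 4.29, E[P2] = 3.4

Work:
E[P1] = p·q·π₁(A,X) + p·(1-q)·π₁(A,Y) + (1-p)·q·π₁(B,X) + (1-p)·(1-q)·π₁(B,Y)
= 0.7·0.9·3 + 0.7·0.1·6 + 0.3·0.9·7 + 0.3·0.1·3
= 4.29

E[P2] = 3.4 (similar calculation)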